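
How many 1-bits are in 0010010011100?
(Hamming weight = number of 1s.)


Counting 1s in 0010010011100

5


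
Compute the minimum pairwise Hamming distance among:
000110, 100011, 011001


Comparing all pairs, minimum distance: 3
Can detect 2 errors, correct 1 errors

3


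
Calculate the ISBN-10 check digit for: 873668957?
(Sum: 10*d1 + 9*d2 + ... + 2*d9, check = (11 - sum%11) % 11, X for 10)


Weighted sum: 350
350 mod 11 = 9

Check digit: 2


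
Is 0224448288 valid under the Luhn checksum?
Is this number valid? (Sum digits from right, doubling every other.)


Luhn sum = 46
46 mod 10 = 6

Invalid (Luhn sum mod 10 = 6)


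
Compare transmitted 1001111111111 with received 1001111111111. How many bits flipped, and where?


XOR: 0000000000000

0 errors (received matches sent)


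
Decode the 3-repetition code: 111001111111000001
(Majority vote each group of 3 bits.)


Groups: 111, 001, 111, 111, 000, 001
Majority votes: 101100

101100


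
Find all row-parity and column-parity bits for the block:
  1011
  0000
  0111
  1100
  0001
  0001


Row parities: 101011
Column parities: 0000

Row P: 101011, Col P: 0000, Corner: 0


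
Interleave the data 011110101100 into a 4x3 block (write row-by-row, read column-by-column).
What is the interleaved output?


Matrix:
  011
  110
  101
  100
Read columns: 011111001010

011111001010


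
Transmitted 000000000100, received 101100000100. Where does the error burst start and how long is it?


XOR: 101100000000

Burst at position 0, length 4


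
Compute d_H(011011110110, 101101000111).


XOR: 110110110001
Count of 1s: 7

7


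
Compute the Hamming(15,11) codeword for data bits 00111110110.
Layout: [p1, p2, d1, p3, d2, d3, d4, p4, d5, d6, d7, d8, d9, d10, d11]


Parity bits: p1=0, p2=1, p3=0, p4=1

010001111110110


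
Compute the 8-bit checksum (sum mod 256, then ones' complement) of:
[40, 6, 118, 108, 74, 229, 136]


Sum = 711 mod 256 = 199
Complement = 56

56


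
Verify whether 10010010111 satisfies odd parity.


Number of 1s: 6

No, parity error (6 ones)


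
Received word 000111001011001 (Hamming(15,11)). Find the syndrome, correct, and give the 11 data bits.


Syndrome = 6: error at position 6

Data: 01001011001 (corrected bit 6)


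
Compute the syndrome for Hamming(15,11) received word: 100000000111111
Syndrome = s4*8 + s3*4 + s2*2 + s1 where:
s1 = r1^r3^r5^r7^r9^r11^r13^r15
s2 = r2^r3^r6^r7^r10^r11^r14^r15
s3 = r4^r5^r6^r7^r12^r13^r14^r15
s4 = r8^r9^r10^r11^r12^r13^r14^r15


s1=0, s2=0, s3=0, s4=0

Syndrome = 0 (no error)


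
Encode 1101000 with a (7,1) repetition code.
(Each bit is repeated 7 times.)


Each bit -> 7 copies

1111111111111100000001111111000000000000000000000


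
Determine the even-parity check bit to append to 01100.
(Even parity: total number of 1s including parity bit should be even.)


Number of 1s in data: 2
Parity bit: 0

0


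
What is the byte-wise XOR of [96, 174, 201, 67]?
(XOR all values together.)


XOR chain: 96 ^ 174 ^ 201 ^ 67 = 68

68


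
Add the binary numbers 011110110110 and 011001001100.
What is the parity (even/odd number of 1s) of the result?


011110110110 = 1974
011001001100 = 1612
Sum = 3586 = 111000000010
1s count = 4

even parity (4 ones in 111000000010)


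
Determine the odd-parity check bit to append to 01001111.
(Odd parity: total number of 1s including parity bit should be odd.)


Number of 1s in data: 5
Parity bit: 0

0


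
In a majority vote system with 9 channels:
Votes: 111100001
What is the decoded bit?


Ones: 5 out of 9
Threshold: 5

1 (5/9 voted 1)


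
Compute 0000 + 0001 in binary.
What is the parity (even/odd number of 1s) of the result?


0000 = 0
0001 = 1
Sum = 1 = 1
1s count = 1

odd parity (1 ones in 1)


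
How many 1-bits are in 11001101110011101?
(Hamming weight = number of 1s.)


Counting 1s in 11001101110011101

11


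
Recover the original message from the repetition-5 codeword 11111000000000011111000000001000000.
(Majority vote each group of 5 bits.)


Groups: 11111, 00000, 00000, 11111, 00000, 00010, 00000
Majority votes: 1001000

1001000


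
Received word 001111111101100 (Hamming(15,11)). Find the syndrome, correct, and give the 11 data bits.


Syndrome = 9: error at position 9

Data: 11110101100 (corrected bit 9)


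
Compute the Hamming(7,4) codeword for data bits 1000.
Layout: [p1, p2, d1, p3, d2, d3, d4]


Parity bits: p1=1, p2=1, p3=0

1110000


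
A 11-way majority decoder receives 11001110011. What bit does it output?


Ones: 7 out of 11
Threshold: 6

1 (7/11 voted 1)


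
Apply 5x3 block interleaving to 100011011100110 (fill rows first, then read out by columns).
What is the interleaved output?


Matrix:
  100
  011
  011
  100
  110
Read columns: 100110110101100

100110110101100


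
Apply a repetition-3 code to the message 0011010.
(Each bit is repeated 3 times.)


Each bit -> 3 copies

000000111111000111000


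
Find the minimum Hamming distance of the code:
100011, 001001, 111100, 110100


Comparing all pairs, minimum distance: 1
Can detect 0 errors, correct 0 errors

1


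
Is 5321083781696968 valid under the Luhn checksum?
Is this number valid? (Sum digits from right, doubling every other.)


Luhn sum = 73
73 mod 10 = 3

Invalid (Luhn sum mod 10 = 3)


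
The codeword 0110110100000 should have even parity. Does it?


Number of 1s: 5

No, parity error (5 ones)


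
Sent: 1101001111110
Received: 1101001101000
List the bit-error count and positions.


XOR: 0000000010110

3 error(s) at position(s): 8, 10, 11


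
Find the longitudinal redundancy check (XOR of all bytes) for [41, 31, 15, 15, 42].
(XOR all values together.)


XOR chain: 41 ^ 31 ^ 15 ^ 15 ^ 42 = 28

28


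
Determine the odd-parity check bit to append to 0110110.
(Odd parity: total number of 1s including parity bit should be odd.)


Number of 1s in data: 4
Parity bit: 1

1


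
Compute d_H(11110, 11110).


XOR: 00000
Count of 1s: 0

0


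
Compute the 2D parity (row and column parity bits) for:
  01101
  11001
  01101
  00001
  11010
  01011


Row parities: 111111
Column parities: 01001

Row P: 111111, Col P: 01001, Corner: 0


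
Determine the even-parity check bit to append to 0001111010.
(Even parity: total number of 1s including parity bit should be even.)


Number of 1s in data: 5
Parity bit: 1

1


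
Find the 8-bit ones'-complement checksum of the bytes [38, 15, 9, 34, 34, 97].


Sum = 227 mod 256 = 227
Complement = 28

28


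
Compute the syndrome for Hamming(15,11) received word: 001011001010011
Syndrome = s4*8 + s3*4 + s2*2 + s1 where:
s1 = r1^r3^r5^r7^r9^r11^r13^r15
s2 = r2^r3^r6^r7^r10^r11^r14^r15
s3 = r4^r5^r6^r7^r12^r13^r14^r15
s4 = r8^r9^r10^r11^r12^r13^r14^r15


s1=1, s2=1, s3=0, s4=0

Syndrome = 3 (error at position 3)


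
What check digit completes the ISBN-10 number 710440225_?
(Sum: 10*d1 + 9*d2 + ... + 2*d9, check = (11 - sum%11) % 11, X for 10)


Weighted sum: 155
155 mod 11 = 1

Check digit: X


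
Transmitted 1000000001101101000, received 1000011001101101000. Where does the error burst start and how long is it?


XOR: 0000011000000000000

Burst at position 5, length 2


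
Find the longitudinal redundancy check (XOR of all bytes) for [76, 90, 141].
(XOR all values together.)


XOR chain: 76 ^ 90 ^ 141 = 155

155


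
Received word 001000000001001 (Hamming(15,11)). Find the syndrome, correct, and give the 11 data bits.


Syndrome = 0: no error detected

Data: 10000001001 (no errors)


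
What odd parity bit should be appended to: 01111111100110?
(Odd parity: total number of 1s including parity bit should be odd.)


Number of 1s in data: 10
Parity bit: 1

1


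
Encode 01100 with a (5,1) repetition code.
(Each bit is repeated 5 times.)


Each bit -> 5 copies

0000011111111110000000000


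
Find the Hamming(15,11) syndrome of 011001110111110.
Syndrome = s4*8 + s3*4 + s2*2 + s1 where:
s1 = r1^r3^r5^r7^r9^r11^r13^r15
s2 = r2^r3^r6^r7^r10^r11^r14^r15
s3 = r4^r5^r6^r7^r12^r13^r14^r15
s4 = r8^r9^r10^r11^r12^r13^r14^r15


s1=0, s2=1, s3=1, s4=0

Syndrome = 6 (error at position 6)


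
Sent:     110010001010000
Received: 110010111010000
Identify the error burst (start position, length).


XOR: 000000110000000

Burst at position 6, length 2


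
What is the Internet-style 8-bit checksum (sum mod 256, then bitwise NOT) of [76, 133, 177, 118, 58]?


Sum = 562 mod 256 = 50
Complement = 205

205


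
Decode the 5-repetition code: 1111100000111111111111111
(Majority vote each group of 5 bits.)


Groups: 11111, 00000, 11111, 11111, 11111
Majority votes: 10111

10111


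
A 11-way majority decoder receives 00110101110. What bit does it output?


Ones: 6 out of 11
Threshold: 6

1 (6/11 voted 1)


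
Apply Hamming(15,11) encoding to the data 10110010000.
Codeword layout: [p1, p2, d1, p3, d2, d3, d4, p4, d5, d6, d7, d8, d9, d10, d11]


Parity bits: p1=1, p2=0, p3=0, p4=1

101001110010000


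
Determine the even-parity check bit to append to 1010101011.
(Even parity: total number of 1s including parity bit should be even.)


Number of 1s in data: 6
Parity bit: 0

0


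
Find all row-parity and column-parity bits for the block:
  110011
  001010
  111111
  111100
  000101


Row parities: 00000
Column parities: 111111

Row P: 00000, Col P: 111111, Corner: 0


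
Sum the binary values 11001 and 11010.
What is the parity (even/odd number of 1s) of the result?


11001 = 25
11010 = 26
Sum = 51 = 110011
1s count = 4

even parity (4 ones in 110011)


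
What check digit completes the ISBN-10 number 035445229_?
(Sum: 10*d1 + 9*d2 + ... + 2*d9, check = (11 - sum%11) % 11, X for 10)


Weighted sum: 176
176 mod 11 = 0

Check digit: 0


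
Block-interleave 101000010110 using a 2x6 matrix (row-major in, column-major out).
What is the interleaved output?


Matrix:
  101000
  010110
Read columns: 100110010100

100110010100


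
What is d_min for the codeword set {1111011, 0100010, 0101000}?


Comparing all pairs, minimum distance: 2
Can detect 1 errors, correct 0 errors

2


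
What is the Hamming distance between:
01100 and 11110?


XOR: 10010
Count of 1s: 2

2


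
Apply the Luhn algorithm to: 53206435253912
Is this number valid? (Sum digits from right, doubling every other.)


Luhn sum = 54
54 mod 10 = 4

Invalid (Luhn sum mod 10 = 4)


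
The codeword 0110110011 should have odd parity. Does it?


Number of 1s: 6

No, parity error (6 ones)


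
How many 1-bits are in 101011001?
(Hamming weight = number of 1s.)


Counting 1s in 101011001

5


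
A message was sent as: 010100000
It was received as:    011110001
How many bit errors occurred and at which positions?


XOR: 001010001

3 error(s) at position(s): 2, 4, 8


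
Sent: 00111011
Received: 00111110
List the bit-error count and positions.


XOR: 00000101

2 error(s) at position(s): 5, 7


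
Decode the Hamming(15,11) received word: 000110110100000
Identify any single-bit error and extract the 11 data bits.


Syndrome = 4: error at position 4

Data: 01010100000 (corrected bit 4)


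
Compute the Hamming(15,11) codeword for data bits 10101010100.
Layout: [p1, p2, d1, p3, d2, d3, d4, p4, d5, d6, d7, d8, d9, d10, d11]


Parity bits: p1=0, p2=1, p3=0, p4=1

011001011010100


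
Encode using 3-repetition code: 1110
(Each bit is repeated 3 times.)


Each bit -> 3 copies

111111111000


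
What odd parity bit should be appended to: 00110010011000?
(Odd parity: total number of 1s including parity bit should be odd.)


Number of 1s in data: 5
Parity bit: 0

0


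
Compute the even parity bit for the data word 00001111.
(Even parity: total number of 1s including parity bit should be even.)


Number of 1s in data: 4
Parity bit: 0

0


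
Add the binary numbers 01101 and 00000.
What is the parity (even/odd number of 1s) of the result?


01101 = 13
00000 = 0
Sum = 13 = 1101
1s count = 3

odd parity (3 ones in 1101)


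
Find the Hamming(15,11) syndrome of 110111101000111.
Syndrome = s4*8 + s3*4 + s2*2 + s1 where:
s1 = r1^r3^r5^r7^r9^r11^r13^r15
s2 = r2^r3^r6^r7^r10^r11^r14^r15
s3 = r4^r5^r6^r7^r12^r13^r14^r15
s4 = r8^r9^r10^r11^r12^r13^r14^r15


s1=0, s2=1, s3=1, s4=0

Syndrome = 6 (error at position 6)


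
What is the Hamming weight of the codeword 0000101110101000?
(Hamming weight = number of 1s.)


Counting 1s in 0000101110101000

6


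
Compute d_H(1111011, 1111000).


XOR: 0000011
Count of 1s: 2

2


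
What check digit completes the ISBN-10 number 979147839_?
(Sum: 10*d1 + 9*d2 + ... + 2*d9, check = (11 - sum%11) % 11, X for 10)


Weighted sum: 350
350 mod 11 = 9

Check digit: 2


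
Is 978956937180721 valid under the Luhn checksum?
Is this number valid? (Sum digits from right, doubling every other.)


Luhn sum = 83
83 mod 10 = 3

Invalid (Luhn sum mod 10 = 3)


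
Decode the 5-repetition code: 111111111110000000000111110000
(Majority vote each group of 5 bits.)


Groups: 11111, 11111, 10000, 00000, 01111, 10000
Majority votes: 110010

110010


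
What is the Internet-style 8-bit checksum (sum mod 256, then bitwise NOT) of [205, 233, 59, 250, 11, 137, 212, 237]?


Sum = 1344 mod 256 = 64
Complement = 191

191


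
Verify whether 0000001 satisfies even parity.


Number of 1s: 1

No, parity error (1 ones)


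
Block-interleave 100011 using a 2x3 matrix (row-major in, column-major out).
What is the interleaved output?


Matrix:
  100
  011
Read columns: 100101

100101


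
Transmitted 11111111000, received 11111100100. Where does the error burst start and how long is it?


XOR: 00000011100

Burst at position 6, length 3


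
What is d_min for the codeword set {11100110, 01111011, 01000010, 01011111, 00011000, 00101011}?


Comparing all pairs, minimum distance: 2
Can detect 1 errors, correct 0 errors

2


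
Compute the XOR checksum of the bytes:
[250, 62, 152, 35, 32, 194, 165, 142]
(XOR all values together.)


XOR chain: 250 ^ 62 ^ 152 ^ 35 ^ 32 ^ 194 ^ 165 ^ 142 = 182

182


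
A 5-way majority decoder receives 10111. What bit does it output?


Ones: 4 out of 5
Threshold: 3

1 (4/5 voted 1)


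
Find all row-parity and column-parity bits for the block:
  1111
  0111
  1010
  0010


Row parities: 0101
Column parities: 0000

Row P: 0101, Col P: 0000, Corner: 0


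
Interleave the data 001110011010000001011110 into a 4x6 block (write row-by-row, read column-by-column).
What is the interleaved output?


Matrix:
  001110
  011010
  000001
  011110
Read columns: 000001011101100111010010

000001011101100111010010


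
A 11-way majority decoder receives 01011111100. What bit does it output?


Ones: 7 out of 11
Threshold: 6

1 (7/11 voted 1)


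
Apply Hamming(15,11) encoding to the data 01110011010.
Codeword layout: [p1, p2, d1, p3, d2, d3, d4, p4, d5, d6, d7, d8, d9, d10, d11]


Parity bits: p1=1, p2=0, p3=1, p4=1

100111110011010


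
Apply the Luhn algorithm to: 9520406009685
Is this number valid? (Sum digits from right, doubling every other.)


Luhn sum = 49
49 mod 10 = 9

Invalid (Luhn sum mod 10 = 9)


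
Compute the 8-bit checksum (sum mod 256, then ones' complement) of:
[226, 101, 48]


Sum = 375 mod 256 = 119
Complement = 136

136


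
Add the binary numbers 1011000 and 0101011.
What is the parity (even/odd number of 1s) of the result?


1011000 = 88
0101011 = 43
Sum = 131 = 10000011
1s count = 3

odd parity (3 ones in 10000011)


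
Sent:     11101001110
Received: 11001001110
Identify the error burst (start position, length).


XOR: 00100000000

Burst at position 2, length 1


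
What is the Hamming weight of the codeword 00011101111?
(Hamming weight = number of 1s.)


Counting 1s in 00011101111

7


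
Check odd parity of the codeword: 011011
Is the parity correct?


Number of 1s: 4

No, parity error (4 ones)


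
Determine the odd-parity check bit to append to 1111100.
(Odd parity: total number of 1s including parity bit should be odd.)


Number of 1s in data: 5
Parity bit: 0

0


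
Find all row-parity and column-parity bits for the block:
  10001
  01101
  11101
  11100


Row parities: 0101
Column parities: 11101

Row P: 0101, Col P: 11101, Corner: 0


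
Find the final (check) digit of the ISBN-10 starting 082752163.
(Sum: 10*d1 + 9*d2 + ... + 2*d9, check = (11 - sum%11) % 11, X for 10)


Weighted sum: 205
205 mod 11 = 7

Check digit: 4


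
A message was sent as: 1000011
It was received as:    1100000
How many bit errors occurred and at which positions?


XOR: 0100011

3 error(s) at position(s): 1, 5, 6


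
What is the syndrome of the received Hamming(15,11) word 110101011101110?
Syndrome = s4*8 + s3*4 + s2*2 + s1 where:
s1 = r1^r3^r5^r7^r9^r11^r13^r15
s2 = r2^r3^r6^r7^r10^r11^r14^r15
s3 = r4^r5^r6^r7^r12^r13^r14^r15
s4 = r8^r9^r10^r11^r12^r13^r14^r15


s1=1, s2=0, s3=1, s4=0

Syndrome = 5 (error at position 5)


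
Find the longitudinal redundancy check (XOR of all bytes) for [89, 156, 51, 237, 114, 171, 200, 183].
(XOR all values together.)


XOR chain: 89 ^ 156 ^ 51 ^ 237 ^ 114 ^ 171 ^ 200 ^ 183 = 189

189


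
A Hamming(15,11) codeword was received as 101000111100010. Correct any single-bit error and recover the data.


Syndrome = 0: no error detected

Data: 10011100010 (no errors)


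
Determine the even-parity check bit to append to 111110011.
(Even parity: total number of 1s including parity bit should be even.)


Number of 1s in data: 7
Parity bit: 1

1


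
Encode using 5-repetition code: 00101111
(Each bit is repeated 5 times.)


Each bit -> 5 copies

0000000000111110000011111111111111111111


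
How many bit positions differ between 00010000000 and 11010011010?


XOR: 11000011010
Count of 1s: 5

5


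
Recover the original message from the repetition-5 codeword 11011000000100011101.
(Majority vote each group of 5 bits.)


Groups: 11011, 00000, 01000, 11101
Majority votes: 1001

1001


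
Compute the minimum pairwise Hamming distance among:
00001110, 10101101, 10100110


Comparing all pairs, minimum distance: 3
Can detect 2 errors, correct 1 errors

3


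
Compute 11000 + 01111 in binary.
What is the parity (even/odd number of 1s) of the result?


11000 = 24
01111 = 15
Sum = 39 = 100111
1s count = 4

even parity (4 ones in 100111)


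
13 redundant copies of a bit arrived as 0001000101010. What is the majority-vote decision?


Ones: 4 out of 13
Threshold: 7

0 (4/13 voted 1)


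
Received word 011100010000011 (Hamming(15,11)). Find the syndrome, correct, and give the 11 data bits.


Syndrome = 12: error at position 12

Data: 10000001011 (corrected bit 12)


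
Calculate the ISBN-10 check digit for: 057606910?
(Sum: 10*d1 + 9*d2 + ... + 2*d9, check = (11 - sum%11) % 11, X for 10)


Weighted sum: 212
212 mod 11 = 3

Check digit: 8


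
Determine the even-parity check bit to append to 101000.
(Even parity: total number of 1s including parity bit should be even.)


Number of 1s in data: 2
Parity bit: 0

0


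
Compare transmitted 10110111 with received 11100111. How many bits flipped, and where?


XOR: 01010000

2 error(s) at position(s): 1, 3


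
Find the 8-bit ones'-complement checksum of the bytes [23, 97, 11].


Sum = 131 mod 256 = 131
Complement = 124

124


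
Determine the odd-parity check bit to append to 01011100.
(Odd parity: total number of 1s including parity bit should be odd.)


Number of 1s in data: 4
Parity bit: 1

1


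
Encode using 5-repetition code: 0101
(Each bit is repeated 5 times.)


Each bit -> 5 copies

00000111110000011111


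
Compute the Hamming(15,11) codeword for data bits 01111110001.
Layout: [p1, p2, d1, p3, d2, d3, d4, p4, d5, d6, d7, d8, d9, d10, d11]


Parity bits: p1=1, p2=1, p3=0, p4=0

110011101110001


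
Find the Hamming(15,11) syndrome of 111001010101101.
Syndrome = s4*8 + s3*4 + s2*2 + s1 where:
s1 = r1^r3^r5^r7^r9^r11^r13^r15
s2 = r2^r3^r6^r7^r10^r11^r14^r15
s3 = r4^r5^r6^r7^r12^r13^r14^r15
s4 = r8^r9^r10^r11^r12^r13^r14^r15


s1=0, s2=1, s3=0, s4=1

Syndrome = 10 (error at position 10)


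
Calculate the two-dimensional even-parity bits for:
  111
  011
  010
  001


Row parities: 1011
Column parities: 111

Row P: 1011, Col P: 111, Corner: 1


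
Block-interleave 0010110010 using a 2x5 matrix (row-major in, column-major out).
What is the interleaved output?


Matrix:
  00101
  10010
Read columns: 0100100110

0100100110


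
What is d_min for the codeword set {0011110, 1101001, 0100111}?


Comparing all pairs, minimum distance: 4
Can detect 3 errors, correct 1 errors

4


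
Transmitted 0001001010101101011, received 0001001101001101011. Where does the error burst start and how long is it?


XOR: 0000000111100000000

Burst at position 7, length 4


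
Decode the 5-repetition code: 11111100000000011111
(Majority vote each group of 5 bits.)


Groups: 11111, 10000, 00000, 11111
Majority votes: 1001

1001


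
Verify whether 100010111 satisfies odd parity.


Number of 1s: 5

Yes, parity is correct (5 ones)


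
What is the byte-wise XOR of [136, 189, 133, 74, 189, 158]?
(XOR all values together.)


XOR chain: 136 ^ 189 ^ 133 ^ 74 ^ 189 ^ 158 = 217

217


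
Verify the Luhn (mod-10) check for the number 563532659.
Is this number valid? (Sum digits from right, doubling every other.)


Luhn sum = 35
35 mod 10 = 5

Invalid (Luhn sum mod 10 = 5)


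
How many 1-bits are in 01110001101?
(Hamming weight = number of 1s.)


Counting 1s in 01110001101

6


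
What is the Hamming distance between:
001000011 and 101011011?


XOR: 100011000
Count of 1s: 3

3


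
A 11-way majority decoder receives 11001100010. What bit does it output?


Ones: 5 out of 11
Threshold: 6

0 (5/11 voted 1)


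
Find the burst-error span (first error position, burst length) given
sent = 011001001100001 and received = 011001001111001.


XOR: 000000000011000

Burst at position 10, length 2


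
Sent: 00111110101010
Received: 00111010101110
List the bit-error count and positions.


XOR: 00000100000100

2 error(s) at position(s): 5, 11


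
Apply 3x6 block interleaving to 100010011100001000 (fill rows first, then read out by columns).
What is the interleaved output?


Matrix:
  100010
  011100
  001000
Read columns: 100010011010100000

100010011010100000


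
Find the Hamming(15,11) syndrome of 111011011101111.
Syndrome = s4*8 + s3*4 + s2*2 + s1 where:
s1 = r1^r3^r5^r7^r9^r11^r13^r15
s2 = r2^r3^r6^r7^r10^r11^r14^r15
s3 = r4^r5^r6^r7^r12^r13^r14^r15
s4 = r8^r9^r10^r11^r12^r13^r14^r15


s1=0, s2=0, s3=0, s4=1

Syndrome = 8 (error at position 8)


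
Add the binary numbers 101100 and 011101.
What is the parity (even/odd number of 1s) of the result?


101100 = 44
011101 = 29
Sum = 73 = 1001001
1s count = 3

odd parity (3 ones in 1001001)


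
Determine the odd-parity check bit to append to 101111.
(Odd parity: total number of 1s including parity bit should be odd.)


Number of 1s in data: 5
Parity bit: 0

0


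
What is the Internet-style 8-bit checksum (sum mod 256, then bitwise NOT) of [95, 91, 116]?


Sum = 302 mod 256 = 46
Complement = 209

209


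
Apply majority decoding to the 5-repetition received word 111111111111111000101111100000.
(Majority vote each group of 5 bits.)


Groups: 11111, 11111, 11111, 00010, 11111, 00000
Majority votes: 111010

111010


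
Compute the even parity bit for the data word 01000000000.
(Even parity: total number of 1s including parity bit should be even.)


Number of 1s in data: 1
Parity bit: 1

1


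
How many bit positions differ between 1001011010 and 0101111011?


XOR: 1100100001
Count of 1s: 4

4


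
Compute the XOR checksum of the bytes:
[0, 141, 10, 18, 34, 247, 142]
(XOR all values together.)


XOR chain: 0 ^ 141 ^ 10 ^ 18 ^ 34 ^ 247 ^ 142 = 206

206


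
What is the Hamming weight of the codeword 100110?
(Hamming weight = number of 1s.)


Counting 1s in 100110

3


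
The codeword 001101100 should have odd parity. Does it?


Number of 1s: 4

No, parity error (4 ones)


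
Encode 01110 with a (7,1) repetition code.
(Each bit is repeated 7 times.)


Each bit -> 7 copies

00000001111111111111111111110000000


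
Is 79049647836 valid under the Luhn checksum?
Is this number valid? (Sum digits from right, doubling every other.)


Luhn sum = 65
65 mod 10 = 5

Invalid (Luhn sum mod 10 = 5)


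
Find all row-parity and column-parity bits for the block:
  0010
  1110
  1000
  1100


Row parities: 1110
Column parities: 1000

Row P: 1110, Col P: 1000, Corner: 1


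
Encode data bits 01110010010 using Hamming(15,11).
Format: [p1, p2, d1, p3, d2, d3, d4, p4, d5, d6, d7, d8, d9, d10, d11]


Parity bits: p1=1, p2=0, p3=0, p4=0

100011100010010


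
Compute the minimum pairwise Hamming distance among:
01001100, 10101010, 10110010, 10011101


Comparing all pairs, minimum distance: 2
Can detect 1 errors, correct 0 errors

2


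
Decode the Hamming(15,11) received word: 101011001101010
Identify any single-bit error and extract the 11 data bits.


Syndrome = 0: no error detected

Data: 11101101010 (no errors)


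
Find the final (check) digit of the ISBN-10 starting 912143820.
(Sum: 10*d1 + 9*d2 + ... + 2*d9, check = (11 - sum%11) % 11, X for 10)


Weighted sum: 199
199 mod 11 = 1

Check digit: X


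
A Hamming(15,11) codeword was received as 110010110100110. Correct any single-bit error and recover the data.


Syndrome = 0: no error detected

Data: 01010100110 (no errors)


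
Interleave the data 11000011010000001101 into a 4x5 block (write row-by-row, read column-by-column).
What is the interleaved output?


Matrix:
  11000
  01101
  00000
  01101
Read columns: 10001101010100000101

10001101010100000101


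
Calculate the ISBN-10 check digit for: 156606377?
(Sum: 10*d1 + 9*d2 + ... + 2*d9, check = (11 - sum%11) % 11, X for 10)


Weighted sum: 222
222 mod 11 = 2

Check digit: 9


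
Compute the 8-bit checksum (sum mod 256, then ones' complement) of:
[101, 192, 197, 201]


Sum = 691 mod 256 = 179
Complement = 76

76


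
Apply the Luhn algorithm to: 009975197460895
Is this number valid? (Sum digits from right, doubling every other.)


Luhn sum = 79
79 mod 10 = 9

Invalid (Luhn sum mod 10 = 9)


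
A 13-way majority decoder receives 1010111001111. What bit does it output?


Ones: 9 out of 13
Threshold: 7

1 (9/13 voted 1)


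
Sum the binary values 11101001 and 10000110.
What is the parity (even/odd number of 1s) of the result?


11101001 = 233
10000110 = 134
Sum = 367 = 101101111
1s count = 7

odd parity (7 ones in 101101111)


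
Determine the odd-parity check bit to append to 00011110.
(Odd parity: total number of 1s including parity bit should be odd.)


Number of 1s in data: 4
Parity bit: 1

1


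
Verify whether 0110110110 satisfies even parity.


Number of 1s: 6

Yes, parity is correct (6 ones)


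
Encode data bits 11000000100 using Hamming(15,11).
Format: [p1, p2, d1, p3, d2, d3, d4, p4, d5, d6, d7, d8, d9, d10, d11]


Parity bits: p1=1, p2=1, p3=0, p4=1

111010010000100


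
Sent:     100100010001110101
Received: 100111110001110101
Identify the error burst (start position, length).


XOR: 000011100000000000

Burst at position 4, length 3


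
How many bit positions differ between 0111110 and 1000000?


XOR: 1111110
Count of 1s: 6

6


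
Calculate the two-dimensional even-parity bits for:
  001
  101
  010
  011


Row parities: 1010
Column parities: 101

Row P: 1010, Col P: 101, Corner: 0


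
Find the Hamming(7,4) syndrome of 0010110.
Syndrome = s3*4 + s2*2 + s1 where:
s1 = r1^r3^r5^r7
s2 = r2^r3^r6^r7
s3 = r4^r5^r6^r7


s1=0, s2=0, s3=0

Syndrome = 0 (no error)


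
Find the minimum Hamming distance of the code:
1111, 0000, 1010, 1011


Comparing all pairs, minimum distance: 1
Can detect 0 errors, correct 0 errors

1


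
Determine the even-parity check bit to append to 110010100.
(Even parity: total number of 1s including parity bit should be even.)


Number of 1s in data: 4
Parity bit: 0

0


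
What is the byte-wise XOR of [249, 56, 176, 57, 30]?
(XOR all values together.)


XOR chain: 249 ^ 56 ^ 176 ^ 57 ^ 30 = 86

86


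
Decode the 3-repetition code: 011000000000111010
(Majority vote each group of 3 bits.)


Groups: 011, 000, 000, 000, 111, 010
Majority votes: 100010

100010


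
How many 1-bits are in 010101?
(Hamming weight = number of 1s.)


Counting 1s in 010101

3


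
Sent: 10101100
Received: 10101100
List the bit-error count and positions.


XOR: 00000000

0 errors (received matches sent)


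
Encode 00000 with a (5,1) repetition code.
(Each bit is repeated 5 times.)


Each bit -> 5 copies

0000000000000000000000000


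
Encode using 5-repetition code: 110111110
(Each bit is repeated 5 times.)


Each bit -> 5 copies

111111111100000111111111111111111111111100000


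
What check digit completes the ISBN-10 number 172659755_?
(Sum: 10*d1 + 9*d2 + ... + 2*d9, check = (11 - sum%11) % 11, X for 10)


Weighted sum: 259
259 mod 11 = 6

Check digit: 5


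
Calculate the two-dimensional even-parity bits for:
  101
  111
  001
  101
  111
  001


Row parities: 011011
Column parities: 000

Row P: 011011, Col P: 000, Corner: 0


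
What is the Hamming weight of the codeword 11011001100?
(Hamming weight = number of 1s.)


Counting 1s in 11011001100

6


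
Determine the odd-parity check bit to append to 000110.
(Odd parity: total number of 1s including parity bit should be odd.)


Number of 1s in data: 2
Parity bit: 1

1


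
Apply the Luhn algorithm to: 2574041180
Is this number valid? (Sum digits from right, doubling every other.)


Luhn sum = 32
32 mod 10 = 2

Invalid (Luhn sum mod 10 = 2)


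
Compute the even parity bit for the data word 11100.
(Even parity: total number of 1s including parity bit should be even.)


Number of 1s in data: 3
Parity bit: 1

1


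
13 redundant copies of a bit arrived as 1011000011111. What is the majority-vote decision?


Ones: 8 out of 13
Threshold: 7

1 (8/13 voted 1)


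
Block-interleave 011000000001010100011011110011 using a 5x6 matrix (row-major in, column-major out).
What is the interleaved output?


Matrix:
  011000
  000001
  010100
  011011
  110011
Read columns: 000011011110010001000001101011

000011011110010001000001101011


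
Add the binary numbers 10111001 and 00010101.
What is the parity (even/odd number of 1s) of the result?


10111001 = 185
00010101 = 21
Sum = 206 = 11001110
1s count = 5

odd parity (5 ones in 11001110)


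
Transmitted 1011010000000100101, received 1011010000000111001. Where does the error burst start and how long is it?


XOR: 0000000000000011100

Burst at position 14, length 3


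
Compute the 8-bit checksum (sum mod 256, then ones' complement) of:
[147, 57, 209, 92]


Sum = 505 mod 256 = 249
Complement = 6

6


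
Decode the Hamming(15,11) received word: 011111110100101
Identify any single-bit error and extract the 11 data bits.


Syndrome = 1: error at position 1

Data: 11110100101 (corrected bit 1)


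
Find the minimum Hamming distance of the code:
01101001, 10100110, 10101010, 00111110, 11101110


Comparing all pairs, minimum distance: 2
Can detect 1 errors, correct 0 errors

2


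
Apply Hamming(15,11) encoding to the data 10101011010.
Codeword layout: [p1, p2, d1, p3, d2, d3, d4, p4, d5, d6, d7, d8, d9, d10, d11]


Parity bits: p1=1, p2=0, p3=1, p4=0

101101001011010


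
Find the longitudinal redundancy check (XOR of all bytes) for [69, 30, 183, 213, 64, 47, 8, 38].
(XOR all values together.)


XOR chain: 69 ^ 30 ^ 183 ^ 213 ^ 64 ^ 47 ^ 8 ^ 38 = 120

120


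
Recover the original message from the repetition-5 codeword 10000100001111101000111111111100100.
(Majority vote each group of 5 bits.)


Groups: 10000, 10000, 11111, 01000, 11111, 11111, 00100
Majority votes: 0010110

0010110


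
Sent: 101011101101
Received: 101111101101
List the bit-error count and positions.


XOR: 000100000000

1 error(s) at position(s): 3


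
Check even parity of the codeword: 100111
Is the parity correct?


Number of 1s: 4

Yes, parity is correct (4 ones)


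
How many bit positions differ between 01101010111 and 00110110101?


XOR: 01011100010
Count of 1s: 5

5


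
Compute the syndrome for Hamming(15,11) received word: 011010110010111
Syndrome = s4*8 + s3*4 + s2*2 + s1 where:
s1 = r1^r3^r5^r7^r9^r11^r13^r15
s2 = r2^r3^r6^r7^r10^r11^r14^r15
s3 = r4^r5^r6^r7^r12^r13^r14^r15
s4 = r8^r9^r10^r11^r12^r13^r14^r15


s1=0, s2=0, s3=1, s4=1

Syndrome = 12 (error at position 12)


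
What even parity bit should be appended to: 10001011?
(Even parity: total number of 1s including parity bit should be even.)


Number of 1s in data: 4
Parity bit: 0

0


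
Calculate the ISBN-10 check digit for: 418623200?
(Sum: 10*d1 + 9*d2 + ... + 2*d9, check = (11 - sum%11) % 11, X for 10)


Weighted sum: 190
190 mod 11 = 3

Check digit: 8


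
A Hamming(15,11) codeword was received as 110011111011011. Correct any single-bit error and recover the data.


Syndrome = 0: no error detected

Data: 01111011011 (no errors)


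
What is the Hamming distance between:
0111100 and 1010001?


XOR: 1101101
Count of 1s: 5

5


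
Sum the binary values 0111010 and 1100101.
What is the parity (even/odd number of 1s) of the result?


0111010 = 58
1100101 = 101
Sum = 159 = 10011111
1s count = 6

even parity (6 ones in 10011111)


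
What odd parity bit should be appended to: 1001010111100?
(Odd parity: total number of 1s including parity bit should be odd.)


Number of 1s in data: 7
Parity bit: 0

0


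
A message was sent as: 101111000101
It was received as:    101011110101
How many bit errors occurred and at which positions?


XOR: 000100110000

3 error(s) at position(s): 3, 6, 7


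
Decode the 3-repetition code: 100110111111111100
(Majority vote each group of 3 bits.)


Groups: 100, 110, 111, 111, 111, 100
Majority votes: 011110

011110


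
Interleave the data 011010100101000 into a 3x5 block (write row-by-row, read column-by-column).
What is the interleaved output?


Matrix:
  01101
  01001
  01000
Read columns: 000111100000110

000111100000110


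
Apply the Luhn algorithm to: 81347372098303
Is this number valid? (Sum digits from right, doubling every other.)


Luhn sum = 55
55 mod 10 = 5

Invalid (Luhn sum mod 10 = 5)


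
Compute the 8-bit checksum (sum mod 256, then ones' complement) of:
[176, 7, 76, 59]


Sum = 318 mod 256 = 62
Complement = 193

193


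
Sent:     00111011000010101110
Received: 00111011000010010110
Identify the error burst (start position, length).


XOR: 00000000000000111000

Burst at position 14, length 3


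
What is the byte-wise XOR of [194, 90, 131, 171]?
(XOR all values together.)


XOR chain: 194 ^ 90 ^ 131 ^ 171 = 176

176


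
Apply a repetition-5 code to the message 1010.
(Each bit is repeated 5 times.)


Each bit -> 5 copies

11111000001111100000


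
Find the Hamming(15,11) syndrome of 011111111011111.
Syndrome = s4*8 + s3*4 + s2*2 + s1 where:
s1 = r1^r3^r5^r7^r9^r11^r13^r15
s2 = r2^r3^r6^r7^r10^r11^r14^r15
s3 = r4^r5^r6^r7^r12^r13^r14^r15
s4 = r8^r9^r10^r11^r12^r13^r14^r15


s1=1, s2=1, s3=0, s4=1

Syndrome = 11 (error at position 11)


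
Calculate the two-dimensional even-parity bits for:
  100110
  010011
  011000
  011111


Row parities: 1101
Column parities: 110010

Row P: 1101, Col P: 110010, Corner: 1


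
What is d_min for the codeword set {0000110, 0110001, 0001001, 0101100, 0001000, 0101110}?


Comparing all pairs, minimum distance: 1
Can detect 0 errors, correct 0 errors

1


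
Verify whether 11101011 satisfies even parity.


Number of 1s: 6

Yes, parity is correct (6 ones)


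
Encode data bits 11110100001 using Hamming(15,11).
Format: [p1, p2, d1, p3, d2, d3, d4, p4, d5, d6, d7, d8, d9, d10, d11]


Parity bits: p1=0, p2=1, p3=0, p4=0

011011100100001


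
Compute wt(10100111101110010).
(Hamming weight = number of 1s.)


Counting 1s in 10100111101110010

10


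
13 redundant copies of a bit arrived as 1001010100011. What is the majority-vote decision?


Ones: 6 out of 13
Threshold: 7

0 (6/13 voted 1)


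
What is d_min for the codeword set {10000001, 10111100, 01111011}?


Comparing all pairs, minimum distance: 5
Can detect 4 errors, correct 2 errors

5


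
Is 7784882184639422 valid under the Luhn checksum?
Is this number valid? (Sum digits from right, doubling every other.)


Luhn sum = 79
79 mod 10 = 9

Invalid (Luhn sum mod 10 = 9)


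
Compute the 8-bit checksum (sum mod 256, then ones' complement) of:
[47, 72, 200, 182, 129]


Sum = 630 mod 256 = 118
Complement = 137

137


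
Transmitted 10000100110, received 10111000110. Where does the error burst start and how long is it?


XOR: 00111100000

Burst at position 2, length 4


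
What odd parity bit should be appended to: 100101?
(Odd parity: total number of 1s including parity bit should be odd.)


Number of 1s in data: 3
Parity bit: 0

0


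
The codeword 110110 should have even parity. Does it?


Number of 1s: 4

Yes, parity is correct (4 ones)


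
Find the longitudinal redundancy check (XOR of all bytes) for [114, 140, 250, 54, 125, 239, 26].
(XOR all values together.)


XOR chain: 114 ^ 140 ^ 250 ^ 54 ^ 125 ^ 239 ^ 26 = 186

186


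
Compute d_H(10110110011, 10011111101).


XOR: 00101001110
Count of 1s: 5

5


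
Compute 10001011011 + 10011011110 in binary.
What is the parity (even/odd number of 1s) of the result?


10001011011 = 1115
10011011110 = 1246
Sum = 2361 = 100100111001
1s count = 6

even parity (6 ones in 100100111001)


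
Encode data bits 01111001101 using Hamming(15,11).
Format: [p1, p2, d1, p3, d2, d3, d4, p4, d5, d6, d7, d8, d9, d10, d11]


Parity bits: p1=1, p2=1, p3=0, p4=0

110011101001101


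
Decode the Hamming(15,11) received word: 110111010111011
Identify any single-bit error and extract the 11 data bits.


Syndrome = 0: no error detected

Data: 01100111011 (no errors)


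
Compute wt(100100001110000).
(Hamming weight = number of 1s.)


Counting 1s in 100100001110000

5


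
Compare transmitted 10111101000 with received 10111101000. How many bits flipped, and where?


XOR: 00000000000

0 errors (received matches sent)


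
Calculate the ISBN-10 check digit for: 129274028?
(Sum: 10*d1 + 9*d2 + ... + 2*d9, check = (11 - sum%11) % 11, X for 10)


Weighted sum: 198
198 mod 11 = 0

Check digit: 0


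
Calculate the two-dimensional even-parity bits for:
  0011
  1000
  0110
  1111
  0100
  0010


Row parities: 010011
Column parities: 0100

Row P: 010011, Col P: 0100, Corner: 1


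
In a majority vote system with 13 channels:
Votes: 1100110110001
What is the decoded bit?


Ones: 7 out of 13
Threshold: 7

1 (7/13 voted 1)


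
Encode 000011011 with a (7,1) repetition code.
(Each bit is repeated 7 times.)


Each bit -> 7 copies

000000000000000000000000000011111111111111000000011111111111111


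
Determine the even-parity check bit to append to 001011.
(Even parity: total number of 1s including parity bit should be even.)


Number of 1s in data: 3
Parity bit: 1

1
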